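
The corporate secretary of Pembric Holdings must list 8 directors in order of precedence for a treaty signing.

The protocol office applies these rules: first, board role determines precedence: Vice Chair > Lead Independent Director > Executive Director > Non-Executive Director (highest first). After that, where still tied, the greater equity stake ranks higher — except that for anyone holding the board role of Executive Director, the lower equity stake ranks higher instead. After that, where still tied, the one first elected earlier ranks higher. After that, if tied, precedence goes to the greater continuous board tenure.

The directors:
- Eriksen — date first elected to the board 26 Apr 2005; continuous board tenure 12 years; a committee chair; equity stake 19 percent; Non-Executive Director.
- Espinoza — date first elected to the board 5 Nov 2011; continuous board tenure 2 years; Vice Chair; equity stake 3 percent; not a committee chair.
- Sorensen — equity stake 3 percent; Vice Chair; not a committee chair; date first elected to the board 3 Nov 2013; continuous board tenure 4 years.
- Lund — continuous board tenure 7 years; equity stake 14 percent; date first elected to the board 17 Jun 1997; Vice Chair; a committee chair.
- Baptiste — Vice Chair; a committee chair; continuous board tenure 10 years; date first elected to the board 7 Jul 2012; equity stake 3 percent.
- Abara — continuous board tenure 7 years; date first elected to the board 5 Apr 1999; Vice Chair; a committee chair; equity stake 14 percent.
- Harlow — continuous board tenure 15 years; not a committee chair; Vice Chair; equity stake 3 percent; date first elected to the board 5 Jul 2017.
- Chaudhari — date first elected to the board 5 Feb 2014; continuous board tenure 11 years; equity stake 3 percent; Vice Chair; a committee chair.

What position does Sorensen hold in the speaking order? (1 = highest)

5

By board role: Lund, Abara, Espinoza, Baptiste, Sorensen, Chaudhari and Harlow (Vice Chair); then Eriksen (Non-Executive Director).
Among Lund, Abara, Espinoza, Baptiste, Sorensen, Chaudhari and Harlow, by equity stake (higher first): Lund and Abara (14 percent) before Espinoza, Baptiste, Sorensen, Chaudhari and Harlow (3 percent).
Among Lund and Abara, by date first elected to the board (earlier first): Lund (17 Jun 1997) before Abara (5 Apr 1999).
Among Espinoza, Baptiste, Sorensen, Chaudhari and Harlow, by date first elected to the board (earlier first): Espinoza (5 Nov 2011) before Baptiste (7 Jul 2012) before Sorensen (3 Nov 2013) before Chaudhari (5 Feb 2014) before Harlow (5 Jul 2017).
Order: Lund, Abara, Espinoza, Baptiste, Sorensen, Chaudhari, Harlow, Eriksen. So position 5.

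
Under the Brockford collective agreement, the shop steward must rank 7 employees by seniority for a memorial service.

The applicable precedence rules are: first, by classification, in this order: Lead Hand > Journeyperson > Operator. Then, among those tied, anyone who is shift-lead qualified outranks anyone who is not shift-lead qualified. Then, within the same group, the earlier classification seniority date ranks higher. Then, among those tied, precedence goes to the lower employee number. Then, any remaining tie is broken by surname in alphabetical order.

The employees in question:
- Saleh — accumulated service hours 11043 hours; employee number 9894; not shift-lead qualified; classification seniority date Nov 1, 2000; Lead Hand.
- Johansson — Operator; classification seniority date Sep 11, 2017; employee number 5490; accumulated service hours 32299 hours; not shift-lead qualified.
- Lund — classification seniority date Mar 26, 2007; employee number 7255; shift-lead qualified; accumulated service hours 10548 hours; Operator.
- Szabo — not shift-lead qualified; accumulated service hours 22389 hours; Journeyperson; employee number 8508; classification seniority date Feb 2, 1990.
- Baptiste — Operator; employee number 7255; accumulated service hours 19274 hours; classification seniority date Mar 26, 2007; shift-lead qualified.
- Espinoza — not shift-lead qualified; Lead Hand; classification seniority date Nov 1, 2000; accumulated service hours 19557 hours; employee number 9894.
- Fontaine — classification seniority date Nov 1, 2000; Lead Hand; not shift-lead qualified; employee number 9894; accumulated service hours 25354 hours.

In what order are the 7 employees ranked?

Espinoza, Fontaine, Saleh, Szabo, Baptiste, Lund, Johansson

By classification: Espinoza, Fontaine and Saleh (Lead Hand); then Szabo (Journeyperson); then Baptiste, Lund and Johansson (Operator).
Espinoza, Fontaine and Saleh are each not shift-lead qualified, so the next rule applies.
Espinoza, Fontaine and Saleh all have classification seniority date Nov 1, 2000, so the next rule applies.
Espinoza, Fontaine and Saleh all have employee number 9894, so the next rule applies.
Among Espinoza, Fontaine and Saleh, alphabetically by surname: Espinoza before Fontaine before Saleh.
Among Baptiste, Lund and Johansson, shift-lead qualified before not shift-lead qualified: Baptiste and Lund (shift-lead qualified) before Johansson (not shift-lead qualified).
Baptiste and Lund both have classification seniority date Mar 26, 2007, so the next rule applies.
Baptiste and Lund both have employee number 7255, so the next rule applies.
Among Baptiste and Lund, alphabetically by surname: Baptiste before Lund.
Full order: Espinoza, Fontaine, Saleh, Szabo, Baptiste, Lund, Johansson.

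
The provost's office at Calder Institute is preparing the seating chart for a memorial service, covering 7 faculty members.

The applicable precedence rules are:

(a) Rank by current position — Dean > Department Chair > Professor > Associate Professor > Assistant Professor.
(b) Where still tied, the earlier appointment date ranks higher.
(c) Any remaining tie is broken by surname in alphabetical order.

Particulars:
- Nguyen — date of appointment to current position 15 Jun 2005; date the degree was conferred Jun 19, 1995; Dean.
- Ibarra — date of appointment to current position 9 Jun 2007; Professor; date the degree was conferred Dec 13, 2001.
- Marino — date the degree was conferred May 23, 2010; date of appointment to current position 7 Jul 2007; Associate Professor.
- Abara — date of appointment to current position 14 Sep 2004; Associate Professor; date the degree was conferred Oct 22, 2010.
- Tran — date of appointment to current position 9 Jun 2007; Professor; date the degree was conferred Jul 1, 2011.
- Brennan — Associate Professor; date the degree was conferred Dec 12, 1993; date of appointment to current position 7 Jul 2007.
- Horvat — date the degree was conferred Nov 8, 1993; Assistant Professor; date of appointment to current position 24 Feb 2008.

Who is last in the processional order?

By current position: Nguyen (Dean); then Ibarra and Tran (Professor); then Abara, Brennan and Marino (Associate Professor); then Horvat (Assistant Professor).
Ibarra and Tran both have date of appointment to current position 9 Jun 2007, so the next rule applies.
Among Ibarra and Tran, alphabetically by surname: Ibarra before Tran.
Among Abara, Brennan and Marino, by date of appointment to current position (earlier first): Abara (14 Sep 2004) before Brennan and Marino (7 Jul 2007).
Among Brennan and Marino, alphabetically by surname: Brennan before Marino.
Order: Nguyen, Ibarra, Tran, Abara, Brennan, Marino, Horvat.

Horvat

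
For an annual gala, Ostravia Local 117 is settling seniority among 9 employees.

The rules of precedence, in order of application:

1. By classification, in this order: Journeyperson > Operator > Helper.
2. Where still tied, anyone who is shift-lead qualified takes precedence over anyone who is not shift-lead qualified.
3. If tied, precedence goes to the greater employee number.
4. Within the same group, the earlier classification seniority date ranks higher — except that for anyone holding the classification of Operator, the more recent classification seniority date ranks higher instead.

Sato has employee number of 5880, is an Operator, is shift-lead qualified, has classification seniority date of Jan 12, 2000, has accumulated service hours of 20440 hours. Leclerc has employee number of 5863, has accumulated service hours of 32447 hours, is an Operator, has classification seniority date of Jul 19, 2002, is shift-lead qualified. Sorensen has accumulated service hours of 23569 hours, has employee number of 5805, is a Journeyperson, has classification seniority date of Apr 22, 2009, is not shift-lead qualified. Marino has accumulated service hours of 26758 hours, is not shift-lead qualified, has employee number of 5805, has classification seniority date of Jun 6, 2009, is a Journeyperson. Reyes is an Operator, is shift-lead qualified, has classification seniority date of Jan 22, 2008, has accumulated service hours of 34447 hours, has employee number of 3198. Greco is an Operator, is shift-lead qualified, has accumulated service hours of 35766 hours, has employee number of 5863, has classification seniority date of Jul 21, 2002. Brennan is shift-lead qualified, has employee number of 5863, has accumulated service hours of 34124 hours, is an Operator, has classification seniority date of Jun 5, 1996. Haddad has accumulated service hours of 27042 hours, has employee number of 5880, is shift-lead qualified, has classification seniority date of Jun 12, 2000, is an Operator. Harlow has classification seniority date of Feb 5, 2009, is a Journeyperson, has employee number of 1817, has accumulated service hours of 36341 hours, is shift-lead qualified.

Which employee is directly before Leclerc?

By classification: Harlow, Sorensen and Marino (Journeyperson); then Haddad, Sato, Greco, Leclerc, Brennan and Reyes (Operator).
Among Harlow, Sorensen and Marino, shift-lead qualified before not shift-lead qualified: Harlow (shift-lead qualified) before Sorensen and Marino (not shift-lead qualified).
Sorensen and Marino both have employee number 5805, so the next rule applies.
Among Sorensen and Marino, by classification seniority date (earlier first): Sorensen (Apr 22, 2009) before Marino (Jun 6, 2009).
Haddad, Sato, Greco, Leclerc, Brennan and Reyes are each shift-lead qualified, so the next rule applies.
Among Haddad, Sato, Greco, Leclerc, Brennan and Reyes, by employee number (higher first): Haddad and Sato (5880) before Greco, Leclerc and Brennan (5863) before Reyes (3198).
Among Haddad and Sato, by classification seniority date (later first) (reversed rule for this group): Haddad (Jun 12, 2000) before Sato (Jan 12, 2000).
Among Greco, Leclerc and Brennan, by classification seniority date (later first) (reversed rule for this group): Greco (Jul 21, 2002) before Leclerc (Jul 19, 2002) before Brennan (Jun 5, 1996).
Order: Harlow, Sorensen, Marino, Haddad, Sato, Greco, Leclerc, Brennan, Reyes.

Greco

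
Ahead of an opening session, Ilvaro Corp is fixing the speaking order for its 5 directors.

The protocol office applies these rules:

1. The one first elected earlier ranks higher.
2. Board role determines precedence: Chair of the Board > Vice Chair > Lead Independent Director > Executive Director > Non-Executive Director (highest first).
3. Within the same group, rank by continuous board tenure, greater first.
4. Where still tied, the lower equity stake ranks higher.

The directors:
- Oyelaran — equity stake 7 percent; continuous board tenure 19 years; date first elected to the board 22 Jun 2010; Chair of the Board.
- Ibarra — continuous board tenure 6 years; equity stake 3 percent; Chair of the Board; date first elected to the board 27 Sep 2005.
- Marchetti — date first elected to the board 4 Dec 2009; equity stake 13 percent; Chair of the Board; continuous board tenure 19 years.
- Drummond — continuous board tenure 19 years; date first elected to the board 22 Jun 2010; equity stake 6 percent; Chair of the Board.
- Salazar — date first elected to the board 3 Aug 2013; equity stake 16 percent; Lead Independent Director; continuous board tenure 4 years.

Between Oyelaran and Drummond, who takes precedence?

Drummond

By date first elected to the board (earlier first): Ibarra (27 Sep 2005); then Marchetti (4 Dec 2009); then Drummond and Oyelaran (both 22 Jun 2010); then Salazar (3 Aug 2013).
Drummond and Oyelaran are each Chair of the Board, so the next rule applies.
Drummond and Oyelaran both have continuous board tenure 19 years, so the next rule applies.
Among Drummond and Oyelaran, by equity stake (lower first): Drummond (6 percent) before Oyelaran (7 percent).
So Drummond takes precedence.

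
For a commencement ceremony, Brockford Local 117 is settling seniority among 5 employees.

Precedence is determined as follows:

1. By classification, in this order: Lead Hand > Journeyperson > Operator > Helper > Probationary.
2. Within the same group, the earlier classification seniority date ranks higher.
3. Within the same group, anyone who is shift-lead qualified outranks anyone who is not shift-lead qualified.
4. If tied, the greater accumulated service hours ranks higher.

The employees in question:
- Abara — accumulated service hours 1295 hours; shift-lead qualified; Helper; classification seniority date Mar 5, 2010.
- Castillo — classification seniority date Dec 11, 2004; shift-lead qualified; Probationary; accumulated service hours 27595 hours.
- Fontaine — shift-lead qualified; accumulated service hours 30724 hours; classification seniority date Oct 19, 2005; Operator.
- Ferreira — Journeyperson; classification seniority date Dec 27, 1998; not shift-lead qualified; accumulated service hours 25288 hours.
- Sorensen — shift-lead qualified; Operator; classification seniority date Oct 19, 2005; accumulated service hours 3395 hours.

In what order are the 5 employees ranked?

By classification: Ferreira (Journeyperson); then Fontaine and Sorensen (Operator); then Abara (Helper); then Castillo (Probationary).
Fontaine and Sorensen both have classification seniority date Oct 19, 2005, so the next rule applies.
Fontaine and Sorensen are each shift-lead qualified, so the next rule applies.
Among Fontaine and Sorensen, by accumulated service hours (higher first): Fontaine (30724 hours) before Sorensen (3395 hours).
Full order: Ferreira, Fontaine, Sorensen, Abara, Castillo.

Ferreira, Fontaine, Sorensen, Abara, Castillo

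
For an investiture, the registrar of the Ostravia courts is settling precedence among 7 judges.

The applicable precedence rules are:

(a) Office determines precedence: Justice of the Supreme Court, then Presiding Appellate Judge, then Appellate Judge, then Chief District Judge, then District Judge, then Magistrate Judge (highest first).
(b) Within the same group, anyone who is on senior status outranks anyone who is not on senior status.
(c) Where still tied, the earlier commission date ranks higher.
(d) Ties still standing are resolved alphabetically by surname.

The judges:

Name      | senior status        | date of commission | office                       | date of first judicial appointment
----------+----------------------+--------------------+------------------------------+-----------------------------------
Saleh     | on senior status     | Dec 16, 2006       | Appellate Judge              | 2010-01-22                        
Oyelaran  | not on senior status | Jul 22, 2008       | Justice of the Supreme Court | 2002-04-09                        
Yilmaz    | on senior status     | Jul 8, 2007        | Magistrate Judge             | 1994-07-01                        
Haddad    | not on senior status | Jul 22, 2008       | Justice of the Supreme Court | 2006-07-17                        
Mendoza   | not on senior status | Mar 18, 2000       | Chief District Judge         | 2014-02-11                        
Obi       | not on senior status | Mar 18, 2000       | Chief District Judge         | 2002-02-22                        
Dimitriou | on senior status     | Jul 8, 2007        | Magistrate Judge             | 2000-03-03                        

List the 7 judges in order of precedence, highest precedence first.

Haddad, Oyelaran, Saleh, Mendoza, Obi, Dimitriou, Yilmaz

By office: Haddad and Oyelaran (Justice of the Supreme Court); then Saleh (Appellate Judge); then Mendoza and Obi (Chief District Judge); then Dimitriou and Yilmaz (Magistrate Judge).
Haddad and Oyelaran are each not on senior status, so the next rule applies.
Haddad and Oyelaran both have date of commission Jul 22, 2008, so the next rule applies.
Among Haddad and Oyelaran, alphabetically by surname: Haddad before Oyelaran.
Mendoza and Obi are each not on senior status, so the next rule applies.
Mendoza and Obi both have date of commission Mar 18, 2000, so the next rule applies.
Among Mendoza and Obi, alphabetically by surname: Mendoza before Obi.
Dimitriou and Yilmaz are each on senior status, so the next rule applies.
Dimitriou and Yilmaz both have date of commission Jul 8, 2007, so the next rule applies.
Among Dimitriou and Yilmaz, alphabetically by surname: Dimitriou before Yilmaz.
Full order: Haddad, Oyelaran, Saleh, Mendoza, Obi, Dimitriou, Yilmaz.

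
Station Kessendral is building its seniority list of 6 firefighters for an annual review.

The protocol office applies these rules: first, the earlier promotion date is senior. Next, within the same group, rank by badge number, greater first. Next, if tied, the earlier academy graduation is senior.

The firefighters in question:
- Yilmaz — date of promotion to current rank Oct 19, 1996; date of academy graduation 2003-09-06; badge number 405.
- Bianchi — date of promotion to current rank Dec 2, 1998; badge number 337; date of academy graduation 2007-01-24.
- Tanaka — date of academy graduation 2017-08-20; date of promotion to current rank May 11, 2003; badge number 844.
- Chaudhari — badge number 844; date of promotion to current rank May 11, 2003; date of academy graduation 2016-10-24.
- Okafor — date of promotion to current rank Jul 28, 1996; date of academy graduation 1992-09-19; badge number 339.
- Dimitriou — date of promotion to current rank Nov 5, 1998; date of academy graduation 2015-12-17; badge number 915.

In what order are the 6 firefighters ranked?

Okafor, Yilmaz, Dimitriou, Bianchi, Chaudhari, Tanaka

By date of promotion to current rank (earlier first): Okafor (Jul 28, 1996); then Yilmaz (Oct 19, 1996); then Dimitriou (Nov 5, 1998); then Bianchi (Dec 2, 1998); then Chaudhari and Tanaka (both May 11, 2003).
Chaudhari and Tanaka both have badge number 844, so the next rule applies.
Among Chaudhari and Tanaka, by date of academy graduation (earlier first): Chaudhari (2016-10-24) before Tanaka (2017-08-20).
Full order: Okafor, Yilmaz, Dimitriou, Bianchi, Chaudhari, Tanaka.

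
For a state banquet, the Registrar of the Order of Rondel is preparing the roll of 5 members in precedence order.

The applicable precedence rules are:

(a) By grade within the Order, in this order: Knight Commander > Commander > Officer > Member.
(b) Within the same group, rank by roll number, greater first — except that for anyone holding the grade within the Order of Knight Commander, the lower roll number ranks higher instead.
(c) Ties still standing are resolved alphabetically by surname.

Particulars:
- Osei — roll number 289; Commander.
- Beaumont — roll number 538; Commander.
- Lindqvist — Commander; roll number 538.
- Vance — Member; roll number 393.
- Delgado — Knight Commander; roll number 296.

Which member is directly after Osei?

Vance

By grade within the Order: Delgado (Knight Commander); then Beaumont, Lindqvist and Osei (Commander); then Vance (Member).
Among Beaumont, Lindqvist and Osei, by roll number (higher first): Beaumont and Lindqvist (538) before Osei (289).
Among Beaumont and Lindqvist, alphabetically by surname: Beaumont before Lindqvist.
Order: Delgado, Beaumont, Lindqvist, Osei, Vance.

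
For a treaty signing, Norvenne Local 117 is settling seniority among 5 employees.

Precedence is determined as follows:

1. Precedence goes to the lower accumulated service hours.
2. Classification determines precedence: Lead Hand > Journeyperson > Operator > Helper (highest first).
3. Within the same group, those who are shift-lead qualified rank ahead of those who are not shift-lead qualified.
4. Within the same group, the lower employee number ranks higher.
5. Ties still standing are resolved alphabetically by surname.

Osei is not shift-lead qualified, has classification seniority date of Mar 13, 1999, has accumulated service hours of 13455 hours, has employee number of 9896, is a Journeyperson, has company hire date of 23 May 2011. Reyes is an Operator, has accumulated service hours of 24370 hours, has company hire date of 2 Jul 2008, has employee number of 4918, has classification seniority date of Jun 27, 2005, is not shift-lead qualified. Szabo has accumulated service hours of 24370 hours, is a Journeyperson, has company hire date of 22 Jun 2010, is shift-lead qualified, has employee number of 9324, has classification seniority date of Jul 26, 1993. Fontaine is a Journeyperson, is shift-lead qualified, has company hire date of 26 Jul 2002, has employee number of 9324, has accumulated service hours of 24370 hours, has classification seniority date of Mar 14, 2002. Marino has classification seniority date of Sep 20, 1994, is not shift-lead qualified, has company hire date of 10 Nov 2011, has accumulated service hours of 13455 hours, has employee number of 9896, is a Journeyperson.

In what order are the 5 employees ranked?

By accumulated service hours (lower first): Marino and Osei (both 13455 hours); then Fontaine, Szabo and Reyes (each 24370 hours).
Marino and Osei are each Journeyperson, so the next rule applies.
Marino and Osei are each not shift-lead qualified, so the next rule applies.
Marino and Osei both have employee number 9896, so the next rule applies.
Among Marino and Osei, alphabetically by surname: Marino before Osei.
Among Fontaine, Szabo and Reyes, by classification: Fontaine and Szabo (Journeyperson) before Reyes (Operator).
Fontaine and Szabo are each shift-lead qualified, so the next rule applies.
Fontaine and Szabo both have employee number 9324, so the next rule applies.
Among Fontaine and Szabo, alphabetically by surname: Fontaine before Szabo.
Full order: Marino, Osei, Fontaine, Szabo, Reyes.

Marino, Osei, Fontaine, Szabo, Reyes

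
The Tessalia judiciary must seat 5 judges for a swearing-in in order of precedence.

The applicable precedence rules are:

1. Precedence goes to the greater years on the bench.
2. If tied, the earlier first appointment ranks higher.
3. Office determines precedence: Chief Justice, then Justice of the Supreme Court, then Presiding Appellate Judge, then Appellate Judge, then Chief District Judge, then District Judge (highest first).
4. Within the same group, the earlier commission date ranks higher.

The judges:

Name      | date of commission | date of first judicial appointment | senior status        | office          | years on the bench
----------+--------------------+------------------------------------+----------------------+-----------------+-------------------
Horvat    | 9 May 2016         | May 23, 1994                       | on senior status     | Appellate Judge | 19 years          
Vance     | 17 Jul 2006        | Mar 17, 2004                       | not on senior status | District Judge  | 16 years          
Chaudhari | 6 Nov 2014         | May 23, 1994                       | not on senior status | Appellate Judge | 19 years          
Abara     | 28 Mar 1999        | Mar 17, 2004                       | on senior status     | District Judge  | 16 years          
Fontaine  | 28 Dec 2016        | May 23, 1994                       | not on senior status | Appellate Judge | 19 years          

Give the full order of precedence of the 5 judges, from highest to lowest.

By years on the bench (higher first): Chaudhari, Horvat and Fontaine (each 19 years); then Abara and Vance (both 16 years).
Chaudhari, Horvat and Fontaine all have date of first judicial appointment May 23, 1994, so the next rule applies.
Chaudhari, Horvat and Fontaine are each Appellate Judge, so the next rule applies.
Among Chaudhari, Horvat and Fontaine, by date of commission (earlier first): Chaudhari (6 Nov 2014) before Horvat (9 May 2016) before Fontaine (28 Dec 2016).
Abara and Vance both have date of first judicial appointment Mar 17, 2004, so the next rule applies.
Abara and Vance are each District Judge, so the next rule applies.
Among Abara and Vance, by date of commission (earlier first): Abara (28 Mar 1999) before Vance (17 Jul 2006).
Full order: Chaudhari, Horvat, Fontaine, Abara, Vance.

Chaudhari, Horvat, Fontaine, Abara, Vance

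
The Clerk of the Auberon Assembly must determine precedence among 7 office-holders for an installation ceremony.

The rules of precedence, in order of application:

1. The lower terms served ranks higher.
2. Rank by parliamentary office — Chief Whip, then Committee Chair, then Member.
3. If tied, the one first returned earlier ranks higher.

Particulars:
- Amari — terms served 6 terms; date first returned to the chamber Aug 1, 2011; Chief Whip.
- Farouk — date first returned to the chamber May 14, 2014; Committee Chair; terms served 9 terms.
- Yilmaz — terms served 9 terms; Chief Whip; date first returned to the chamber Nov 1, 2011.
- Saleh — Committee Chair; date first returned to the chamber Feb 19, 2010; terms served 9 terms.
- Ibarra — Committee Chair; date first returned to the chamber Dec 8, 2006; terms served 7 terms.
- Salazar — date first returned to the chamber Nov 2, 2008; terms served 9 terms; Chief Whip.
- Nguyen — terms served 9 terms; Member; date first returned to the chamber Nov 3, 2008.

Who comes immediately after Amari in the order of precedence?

By terms served (lower first): Amari (6 terms); then Ibarra (7 terms); then Salazar, Yilmaz, Saleh, Farouk and Nguyen (each 9 terms).
Among Salazar, Yilmaz, Saleh, Farouk and Nguyen, by parliamentary office: Salazar and Yilmaz (Chief Whip) before Saleh and Farouk (Committee Chair) before Nguyen (Member).
Among Salazar and Yilmaz, by date first returned to the chamber (earlier first): Salazar (Nov 2, 2008) before Yilmaz (Nov 1, 2011).
Among Saleh and Farouk, by date first returned to the chamber (earlier first): Saleh (Feb 19, 2010) before Farouk (May 14, 2014).
Order: Amari, Ibarra, Salazar, Yilmaz, Saleh, Farouk, Nguyen.

Ibarra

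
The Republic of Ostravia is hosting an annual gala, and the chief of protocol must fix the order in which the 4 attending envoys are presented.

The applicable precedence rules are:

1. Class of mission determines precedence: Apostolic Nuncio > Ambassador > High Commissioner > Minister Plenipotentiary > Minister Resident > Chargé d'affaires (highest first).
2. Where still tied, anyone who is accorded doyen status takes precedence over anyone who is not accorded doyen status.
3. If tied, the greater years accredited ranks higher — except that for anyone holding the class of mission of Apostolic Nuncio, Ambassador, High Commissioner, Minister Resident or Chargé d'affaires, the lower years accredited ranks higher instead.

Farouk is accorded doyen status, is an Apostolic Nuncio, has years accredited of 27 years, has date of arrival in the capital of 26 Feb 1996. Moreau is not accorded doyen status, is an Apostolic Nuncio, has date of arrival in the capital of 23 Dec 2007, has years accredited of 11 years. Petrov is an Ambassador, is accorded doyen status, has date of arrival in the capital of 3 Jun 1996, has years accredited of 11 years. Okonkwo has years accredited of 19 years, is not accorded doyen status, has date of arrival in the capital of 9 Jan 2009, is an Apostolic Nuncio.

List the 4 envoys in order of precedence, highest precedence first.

By class of mission: Farouk, Moreau and Okonkwo (Apostolic Nuncio); then Petrov (Ambassador).
Among Farouk, Moreau and Okonkwo, accorded doyen status before not accorded doyen status: Farouk (accorded doyen status) before Moreau and Okonkwo (not accorded doyen status).
Among Moreau and Okonkwo, by years accredited (lower first) (reversed rule for this group): Moreau (11 years) before Okonkwo (19 years).
Full order: Farouk, Moreau, Okonkwo, Petrov.

Farouk, Moreau, Okonkwo, Petrov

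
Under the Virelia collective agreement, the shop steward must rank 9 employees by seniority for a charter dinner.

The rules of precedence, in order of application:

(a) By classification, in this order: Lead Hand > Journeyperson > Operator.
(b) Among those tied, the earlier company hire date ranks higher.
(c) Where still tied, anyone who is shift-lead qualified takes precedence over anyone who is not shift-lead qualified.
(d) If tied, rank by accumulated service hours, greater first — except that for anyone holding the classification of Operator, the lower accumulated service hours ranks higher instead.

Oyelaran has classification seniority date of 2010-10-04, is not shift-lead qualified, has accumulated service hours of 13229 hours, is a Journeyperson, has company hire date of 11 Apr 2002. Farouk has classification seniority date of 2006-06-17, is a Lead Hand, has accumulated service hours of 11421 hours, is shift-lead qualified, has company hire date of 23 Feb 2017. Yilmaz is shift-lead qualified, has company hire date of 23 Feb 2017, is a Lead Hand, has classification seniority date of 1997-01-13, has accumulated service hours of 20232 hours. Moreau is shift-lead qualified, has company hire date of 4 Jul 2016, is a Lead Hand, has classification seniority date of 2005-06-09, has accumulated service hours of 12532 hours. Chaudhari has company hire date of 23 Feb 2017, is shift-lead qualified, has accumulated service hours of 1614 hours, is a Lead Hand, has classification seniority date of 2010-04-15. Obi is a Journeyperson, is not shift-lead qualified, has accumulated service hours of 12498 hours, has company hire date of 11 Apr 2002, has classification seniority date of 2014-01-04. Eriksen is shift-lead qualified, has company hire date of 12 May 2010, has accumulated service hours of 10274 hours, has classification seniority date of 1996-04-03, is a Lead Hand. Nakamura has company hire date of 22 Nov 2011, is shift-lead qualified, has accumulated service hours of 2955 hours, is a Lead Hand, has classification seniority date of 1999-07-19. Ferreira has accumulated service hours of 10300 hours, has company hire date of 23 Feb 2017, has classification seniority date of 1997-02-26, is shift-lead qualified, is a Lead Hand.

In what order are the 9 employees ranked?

By classification: Eriksen, Nakamura, Moreau, Yilmaz, Farouk, Ferreira and Chaudhari (Lead Hand); then Oyelaran and Obi (Journeyperson).
Among Eriksen, Nakamura, Moreau, Yilmaz, Farouk, Ferreira and Chaudhari, by company hire date (earlier first): Eriksen (12 May 2010) before Nakamura (22 Nov 2011) before Moreau (4 Jul 2016) before Yilmaz, Farouk, Ferreira and Chaudhari (23 Feb 2017).
Yilmaz, Farouk, Ferreira and Chaudhari are each shift-lead qualified, so the next rule applies.
Among Yilmaz, Farouk, Ferreira and Chaudhari, by accumulated service hours (higher first): Yilmaz (20232 hours) before Farouk (11421 hours) before Ferreira (10300 hours) before Chaudhari (1614 hours).
Oyelaran and Obi both have company hire date 11 Apr 2002, so the next rule applies.
Oyelaran and Obi are each not shift-lead qualified, so the next rule applies.
Among Oyelaran and Obi, by accumulated service hours (higher first): Oyelaran (13229 hours) before Obi (12498 hours).
Full order: Eriksen, Nakamura, Moreau, Yilmaz, Farouk, Ferreira, Chaudhari, Oyelaran, Obi.

Eriksen, Nakamura, Moreau, Yilmaz, Farouk, Ferreira, Chaudhari, Oyelaran, Obi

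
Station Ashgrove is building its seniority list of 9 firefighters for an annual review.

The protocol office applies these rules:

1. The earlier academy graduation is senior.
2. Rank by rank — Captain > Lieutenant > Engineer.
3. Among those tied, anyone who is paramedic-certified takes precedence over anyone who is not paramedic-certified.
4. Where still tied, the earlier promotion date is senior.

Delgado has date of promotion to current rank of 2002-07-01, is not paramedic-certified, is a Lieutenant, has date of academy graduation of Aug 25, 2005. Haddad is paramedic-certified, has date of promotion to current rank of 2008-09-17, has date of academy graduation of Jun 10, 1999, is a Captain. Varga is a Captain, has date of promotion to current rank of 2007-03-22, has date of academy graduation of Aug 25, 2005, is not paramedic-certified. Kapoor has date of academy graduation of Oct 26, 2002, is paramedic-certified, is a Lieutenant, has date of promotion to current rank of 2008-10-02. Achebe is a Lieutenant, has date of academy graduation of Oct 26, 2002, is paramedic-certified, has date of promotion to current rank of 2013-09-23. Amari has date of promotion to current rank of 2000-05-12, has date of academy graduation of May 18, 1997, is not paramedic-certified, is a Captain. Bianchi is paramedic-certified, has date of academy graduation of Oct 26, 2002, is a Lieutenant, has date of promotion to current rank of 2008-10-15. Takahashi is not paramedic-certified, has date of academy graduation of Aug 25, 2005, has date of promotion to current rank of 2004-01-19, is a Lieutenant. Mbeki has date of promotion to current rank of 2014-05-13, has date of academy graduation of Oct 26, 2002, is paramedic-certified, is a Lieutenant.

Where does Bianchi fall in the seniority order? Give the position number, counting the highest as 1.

By date of academy graduation (earlier first): Amari (May 18, 1997); then Haddad (Jun 10, 1999); then Kapoor, Bianchi, Achebe and Mbeki (each Oct 26, 2002); then Varga, Delgado and Takahashi (each Aug 25, 2005).
Kapoor, Bianchi, Achebe and Mbeki are each Lieutenant, so the next rule applies.
Kapoor, Bianchi, Achebe and Mbeki are each paramedic-certified, so the next rule applies.
Among Kapoor, Bianchi, Achebe and Mbeki, by date of promotion to current rank (earlier first): Kapoor (2008-10-02) before Bianchi (2008-10-15) before Achebe (2013-09-23) before Mbeki (2014-05-13).
Among Varga, Delgado and Takahashi, by rank: Varga (Captain) before Delgado and Takahashi (Lieutenant).
Delgado and Takahashi are each not paramedic-certified, so the next rule applies.
Among Delgado and Takahashi, by date of promotion to current rank (earlier first): Delgado (2002-07-01) before Takahashi (2004-01-19).
Order: Amari, Haddad, Kapoor, Bianchi, Achebe, Mbeki, Varga, Delgado, Takahashi. So position 4.

4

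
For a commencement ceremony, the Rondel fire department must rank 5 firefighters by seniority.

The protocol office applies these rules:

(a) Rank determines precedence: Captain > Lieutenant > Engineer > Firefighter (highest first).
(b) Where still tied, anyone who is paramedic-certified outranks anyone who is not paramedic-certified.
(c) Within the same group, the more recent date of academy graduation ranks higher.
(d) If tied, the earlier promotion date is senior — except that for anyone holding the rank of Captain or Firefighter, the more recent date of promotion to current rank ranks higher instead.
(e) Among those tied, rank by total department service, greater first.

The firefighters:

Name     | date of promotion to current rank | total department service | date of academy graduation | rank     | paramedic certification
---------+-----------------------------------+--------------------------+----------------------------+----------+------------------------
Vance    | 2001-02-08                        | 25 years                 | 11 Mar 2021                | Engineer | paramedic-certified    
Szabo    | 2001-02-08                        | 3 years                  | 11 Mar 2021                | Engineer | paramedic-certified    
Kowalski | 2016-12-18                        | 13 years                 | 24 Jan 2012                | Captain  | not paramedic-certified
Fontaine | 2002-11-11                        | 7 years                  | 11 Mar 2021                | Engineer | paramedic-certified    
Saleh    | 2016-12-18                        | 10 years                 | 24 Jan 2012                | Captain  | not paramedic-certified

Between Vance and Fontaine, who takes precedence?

Vance

By rank: Kowalski and Saleh (Captain); then Vance, Szabo and Fontaine (Engineer).
Kowalski and Saleh are each not paramedic-certified, so the next rule applies.
Kowalski and Saleh both have date of academy graduation 24 Jan 2012, so the next rule applies.
Kowalski and Saleh both have date of promotion to current rank 2016-12-18, so the next rule applies.
Among Kowalski and Saleh, by total department service (higher first): Kowalski (13 years) before Saleh (10 years).
Vance, Szabo and Fontaine are each paramedic-certified, so the next rule applies.
Vance, Szabo and Fontaine all have date of academy graduation 11 Mar 2021, so the next rule applies.
Among Vance, Szabo and Fontaine, by date of promotion to current rank (earlier first): Vance and Szabo (2001-02-08) before Fontaine (2002-11-11).
Among Vance and Szabo, by total department service (higher first): Vance (25 years) before Szabo (3 years).
So Vance takes precedence.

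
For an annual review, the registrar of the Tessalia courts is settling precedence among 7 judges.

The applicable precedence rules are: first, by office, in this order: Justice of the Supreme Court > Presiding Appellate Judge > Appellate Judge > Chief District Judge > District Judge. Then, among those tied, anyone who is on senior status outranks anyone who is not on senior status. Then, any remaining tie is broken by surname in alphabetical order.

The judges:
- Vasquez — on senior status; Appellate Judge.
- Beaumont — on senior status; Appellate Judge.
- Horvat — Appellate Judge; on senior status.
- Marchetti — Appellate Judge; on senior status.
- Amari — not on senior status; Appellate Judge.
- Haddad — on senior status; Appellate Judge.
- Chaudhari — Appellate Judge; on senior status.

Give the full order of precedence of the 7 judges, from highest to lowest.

By office: Beaumont, Chaudhari, Haddad, Horvat, Marchetti, Vasquez and Amari (Appellate Judge).
Among Beaumont, Chaudhari, Haddad, Horvat, Marchetti, Vasquez and Amari, on senior status before not on senior status: Beaumont, Chaudhari, Haddad, Horvat, Marchetti and Vasquez (on senior status) before Amari (not on senior status).
Among Beaumont, Chaudhari, Haddad, Horvat, Marchetti and Vasquez, alphabetically by surname: Beaumont before Chaudhari before Haddad before Horvat before Marchetti before Vasquez.
Full order: Beaumont, Chaudhari, Haddad, Horvat, Marchetti, Vasquez, Amari.

Beaumont, Chaudhari, Haddad, Horvat, Marchetti, Vasquez, Amari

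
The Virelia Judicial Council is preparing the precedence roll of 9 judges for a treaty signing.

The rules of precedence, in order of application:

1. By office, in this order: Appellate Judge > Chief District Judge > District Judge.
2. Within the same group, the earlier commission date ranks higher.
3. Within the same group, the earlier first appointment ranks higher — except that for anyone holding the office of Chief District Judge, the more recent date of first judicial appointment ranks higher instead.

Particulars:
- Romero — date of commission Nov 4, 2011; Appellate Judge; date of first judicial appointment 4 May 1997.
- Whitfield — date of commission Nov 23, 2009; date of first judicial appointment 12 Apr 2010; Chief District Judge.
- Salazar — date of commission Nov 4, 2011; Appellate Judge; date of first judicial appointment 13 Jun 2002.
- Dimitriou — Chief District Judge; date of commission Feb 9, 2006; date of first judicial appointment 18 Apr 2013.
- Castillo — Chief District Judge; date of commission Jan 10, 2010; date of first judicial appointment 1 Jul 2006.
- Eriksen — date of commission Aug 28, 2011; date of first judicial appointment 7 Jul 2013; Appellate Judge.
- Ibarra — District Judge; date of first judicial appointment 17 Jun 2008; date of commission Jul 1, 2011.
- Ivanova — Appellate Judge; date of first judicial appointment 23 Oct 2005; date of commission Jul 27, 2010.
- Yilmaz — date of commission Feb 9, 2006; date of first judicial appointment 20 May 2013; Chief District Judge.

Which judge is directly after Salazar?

Yilmaz

By office: Ivanova, Eriksen, Romero and Salazar (Appellate Judge); then Yilmaz, Dimitriou, Whitfield and Castillo (Chief District Judge); then Ibarra (District Judge).
Among Ivanova, Eriksen, Romero and Salazar, by date of commission (earlier first): Ivanova (Jul 27, 2010) before Eriksen (Aug 28, 2011) before Romero and Salazar (Nov 4, 2011).
Among Romero and Salazar, by date of first judicial appointment (earlier first): Romero (4 May 1997) before Salazar (13 Jun 2002).
Among Yilmaz, Dimitriou, Whitfield and Castillo, by date of commission (earlier first): Yilmaz and Dimitriou (Feb 9, 2006) before Whitfield (Nov 23, 2009) before Castillo (Jan 10, 2010).
Among Yilmaz and Dimitriou, by date of first judicial appointment (later first) (reversed rule for this group): Yilmaz (20 May 2013) before Dimitriou (18 Apr 2013).
Order: Ivanova, Eriksen, Romero, Salazar, Yilmaz, Dimitriou, Whitfield, Castillo, Ibarra.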